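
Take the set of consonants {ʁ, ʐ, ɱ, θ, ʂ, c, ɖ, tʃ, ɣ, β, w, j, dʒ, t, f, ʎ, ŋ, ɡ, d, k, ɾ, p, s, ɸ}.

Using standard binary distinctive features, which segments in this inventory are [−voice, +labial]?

Checking each segment against [−voice], [+labial]: /f/ (voiceless labiodental fricative), /p/ (voiceless bilabial stop), /ɸ/ (voiceless bilabial fricative) satisfy every feature; every other segment in the inventory fails at least one.

f, p, ɸ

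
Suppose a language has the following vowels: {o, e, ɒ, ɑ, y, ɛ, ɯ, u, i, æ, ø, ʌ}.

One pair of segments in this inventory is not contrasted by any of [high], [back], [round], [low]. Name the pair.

On the given features, /ɛ/ and /e/ have an identical profile: [-high], [-back], [-round], [-low]. No other two segments in the inventory coincide on all 4 features. (They do differ in [tense], which is not among the given features.)

ɛ, e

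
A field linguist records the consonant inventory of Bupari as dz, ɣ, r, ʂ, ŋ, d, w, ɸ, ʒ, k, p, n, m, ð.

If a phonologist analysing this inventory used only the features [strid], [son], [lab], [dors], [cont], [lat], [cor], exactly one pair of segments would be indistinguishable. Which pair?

ʂ, ʒ

Both /ʂ/ and /ʒ/ are [+strident], [−sonorant], [−labial], [−dorsal], [+continuant], [−lateral], [+coronal]. Since the list omits [voice] and [distributed] — which do distinguish the voiceless retroflex fricative from the voiced postalveolar fricative — this pair collapses; all other pairs remain distinct.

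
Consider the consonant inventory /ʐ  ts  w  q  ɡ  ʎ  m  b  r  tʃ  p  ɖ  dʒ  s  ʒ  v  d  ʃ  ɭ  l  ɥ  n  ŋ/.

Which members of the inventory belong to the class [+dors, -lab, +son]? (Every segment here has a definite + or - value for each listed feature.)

ʎ, ŋ

Checking each segment against [+dorsal], [-labial], [+sonorant]: /ʎ/ (palatal lateral approximant), /ŋ/ (velar nasal) satisfy every feature; every other segment in the inventory fails at least one.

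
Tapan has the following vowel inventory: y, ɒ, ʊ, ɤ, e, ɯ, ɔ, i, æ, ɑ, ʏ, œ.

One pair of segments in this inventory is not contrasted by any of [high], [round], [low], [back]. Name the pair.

ʏ, y

On the given features, /ʏ/ and /y/ have an identical profile: [+high], [+round], [-low], [-back]. No other two segments in the inventory coincide on all 4 features. (They do differ in [tense], which is not among the given features.)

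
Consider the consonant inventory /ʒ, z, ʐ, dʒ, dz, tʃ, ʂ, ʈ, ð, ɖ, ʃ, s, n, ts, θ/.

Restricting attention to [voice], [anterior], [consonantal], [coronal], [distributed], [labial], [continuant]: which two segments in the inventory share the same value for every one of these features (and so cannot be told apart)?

n, dz

On the given features, /n/ and /dz/ have an identical profile: [+voice], [+anterior], [+consonantal], [+coronal], [-distributed], [-labial], [-continuant]. No other two segments in the inventory coincide on all 7 features. (They do differ in [sonorant], [nasal] and [strident], which are not among the given features.)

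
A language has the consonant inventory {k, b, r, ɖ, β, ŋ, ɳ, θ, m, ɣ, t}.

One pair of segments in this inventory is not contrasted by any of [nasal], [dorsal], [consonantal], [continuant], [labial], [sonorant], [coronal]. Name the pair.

ɖ, t

/ɖ/ (voiced retroflex stop) and /t/ (voiceless alveolar stop) are both [−nasal], [−dorsal], [+consonantal], [−continuant], [−labial], [−sonorant], [+coronal], so none of the listed features separates them. (They do differ in [voice] and [anterior], which are not among the given features.) Every other pair in the inventory differs on at least one listed feature.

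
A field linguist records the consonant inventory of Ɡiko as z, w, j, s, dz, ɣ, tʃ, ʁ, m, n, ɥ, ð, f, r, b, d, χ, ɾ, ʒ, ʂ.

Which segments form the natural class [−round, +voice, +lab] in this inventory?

m, b

The [−round] segments are /z, j, s, dz, ɣ, tʃ, ʁ, m, n, ð, f, r, b, d, χ, ɾ, ʒ, ʂ/.
Within that set, [+voice] gives /z, j, dz, ɣ, ʁ, m, n, ð, r, b, d, ɾ, ʒ/.
Among these, [+labial] leaves /m, b/.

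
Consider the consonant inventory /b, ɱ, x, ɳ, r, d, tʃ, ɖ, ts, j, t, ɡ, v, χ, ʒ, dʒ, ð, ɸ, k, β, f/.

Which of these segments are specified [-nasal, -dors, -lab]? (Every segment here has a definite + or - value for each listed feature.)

The [-nasal] segments are /b, x, r, d, tʃ, ɖ, ts, j, t, ɡ, v, χ, ʒ, dʒ, ð, ɸ, k, β, f/.
Of those, [-dorsal] gives /b, r, d, tʃ, ɖ, ts, t, v, ʒ, dʒ, ð, ɸ, β, f/.
Intersecting with [-labial] leaves /r, d, tʃ, ɖ, ts, t, ʒ, dʒ, ð/.

r, d, tʃ, ɖ, ts, t, ʒ, dʒ, ð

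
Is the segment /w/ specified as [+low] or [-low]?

[-low]

/w/ is the labial-velar glide. The feature [low] marks segments produced with the tongue body lowered; /w/ lacks this property, so it is [-low].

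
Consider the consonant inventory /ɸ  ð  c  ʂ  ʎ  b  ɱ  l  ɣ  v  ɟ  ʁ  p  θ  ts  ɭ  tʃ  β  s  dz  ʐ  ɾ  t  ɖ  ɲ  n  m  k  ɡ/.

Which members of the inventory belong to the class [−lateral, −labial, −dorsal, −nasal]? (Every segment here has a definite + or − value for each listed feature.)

Eliminate segments failing any feature: /ɸ, b, ɱ, v, p, β, m/ are [+labial]; /c, ɣ, ɟ, ʁ, ɲ, k, ɡ/ are [+dorsal]; /ʎ, l, ɭ/ are [+lateral]; /n/ is [+nasal]. The remaining /ð, ʂ, θ, ts, tʃ, s, dz, ʐ, ɾ, t, ɖ/ satisfy [−lateral], [−labial], [−dorsal], [−nasal].

ð, ʂ, θ, ts, tʃ, s, dz, ʐ, ɾ, t, ɖ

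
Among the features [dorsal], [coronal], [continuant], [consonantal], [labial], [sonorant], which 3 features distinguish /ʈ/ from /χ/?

[continuant], [coronal], [dorsal]

/ʈ/ is the voiceless retroflex stop and /χ/ is the voiceless uvular fricative. Both are [+consonantal], [−labial], [−sonorant]. /ʈ/ is [−continuant] while /χ/ is [+continuant]; /ʈ/ is [+coronal] while /χ/ is [−coronal]; /ʈ/ is [−dorsal] while /χ/ is [+dorsal], so the distinguishing features are [continuant], [coronal], [dorsal].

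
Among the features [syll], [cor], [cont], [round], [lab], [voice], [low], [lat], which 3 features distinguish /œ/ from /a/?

[labial], [round], [low]

/œ/ is the mid front rounded lax vowel and /a/ is the low unrounded vowel. Both are [+syllabic], [−coronal], [+continuant], [+voice], [−lateral]. /œ/ is [+labial] while /a/ is [−labial]; /œ/ is [+round] while /a/ is [−round]; /œ/ is [−low] while /a/ is [+low], so the distinguishing features are [labial], [round], [low].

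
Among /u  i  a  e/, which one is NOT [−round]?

u

/i, e, a/ are all [−round]; /u/ (high back rounded tense vowel) is [+round].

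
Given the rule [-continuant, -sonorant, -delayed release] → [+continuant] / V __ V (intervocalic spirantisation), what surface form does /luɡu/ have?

Only /ɡ/ occurs between two vowels (/u/ __ /u/) and matches the structural description. It is a voiced velar stop, so [-continuant, -sonorant, -delayed release] holds; changing it to [+continuant] with all other features held fixed yields /ɣ/ (voiced velar fricative). No other segment meets both the structural description and the environment, so the output is [luɣu].

[luɣu]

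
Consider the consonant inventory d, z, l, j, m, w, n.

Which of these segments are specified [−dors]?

d, z, l, m, n

The [−dorsal] segments here are /d, z, l, m, n/; the remaining /j, w/ are [+dorsal].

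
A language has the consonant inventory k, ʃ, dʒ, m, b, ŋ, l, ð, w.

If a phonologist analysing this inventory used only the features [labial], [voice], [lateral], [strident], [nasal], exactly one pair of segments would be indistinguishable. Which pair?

/w/ (labial-velar glide) and /b/ (voiced bilabial stop) are both [+labial], [+voice], [−lateral], [−strident], [−nasal], so none of the listed features separates them. (They do differ in [sonorant], [continuant], [round] and [dorsal], which are not among the given features.) Every other pair in the inventory differs on at least one listed feature.

w, b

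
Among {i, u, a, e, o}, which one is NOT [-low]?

a

Every segment except /a/ is [-low]. /a/ (low unrounded vowel) is [+low], so it is the exception.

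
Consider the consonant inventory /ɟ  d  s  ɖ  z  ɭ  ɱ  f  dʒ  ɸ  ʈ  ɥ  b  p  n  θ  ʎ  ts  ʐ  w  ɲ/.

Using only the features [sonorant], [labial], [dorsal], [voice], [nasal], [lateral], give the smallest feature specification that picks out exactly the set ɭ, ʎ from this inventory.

[+lateral]

Every target segment is [+lateral] and no other inventory member is, so one feature is enough.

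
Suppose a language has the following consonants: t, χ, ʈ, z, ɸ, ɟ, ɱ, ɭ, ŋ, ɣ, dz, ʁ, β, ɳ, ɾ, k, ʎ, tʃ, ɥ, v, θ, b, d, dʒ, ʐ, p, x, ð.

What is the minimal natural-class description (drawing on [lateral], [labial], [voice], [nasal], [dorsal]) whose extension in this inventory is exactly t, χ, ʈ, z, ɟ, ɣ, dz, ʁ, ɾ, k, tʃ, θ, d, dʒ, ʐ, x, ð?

[−nasal, −lateral, −labial]

/t, χ, ʈ, z, ɟ, ɣ, dz, ʁ, ɾ, k, tʃ, θ, d, dʒ, ʐ, x, ð/ are all [−nasal], [−lateral], [−labial], and no other segment in the inventory matches all three values. Dropping any one of them over-generates: [−lateral, −labial] alone would also admit /ŋ, ɳ/; [−nasal, −labial] alone would also admit /ɭ, ʎ/; [−nasal, −lateral] alone would also admit /ɸ, β, ɥ, v, …/. No other combination of two listed features picks out exactly this set either, so fewer than three features will not do.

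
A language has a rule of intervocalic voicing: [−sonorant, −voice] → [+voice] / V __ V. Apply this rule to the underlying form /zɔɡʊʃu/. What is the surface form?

[zɔɡʊʒu]

Only /ʃ/ occurs between two vowels (/ʊ/ __ /u/) and matches the structural description. It is a voiceless postalveolar fricative, so [−sonorant, −voice] holds; changing it to [+voice] with all other features held fixed yields /ʒ/ (voiced postalveolar fricative). No other segment meets both the structural description and the environment, so the output is [zɔɡʊʒu].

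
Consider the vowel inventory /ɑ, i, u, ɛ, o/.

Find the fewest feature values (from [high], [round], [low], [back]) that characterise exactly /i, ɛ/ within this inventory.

Every target segment is [−back] and no other inventory member is, so one feature is enough.

[−back]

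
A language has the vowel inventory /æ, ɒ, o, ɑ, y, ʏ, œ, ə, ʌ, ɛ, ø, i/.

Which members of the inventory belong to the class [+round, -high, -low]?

Among the inventory, the [+round] segments are /ɒ, o, y, ʏ, œ, ø/.
Then [-high] gives /ɒ, o, œ, ø/.
Then [-low] leaves /o, œ, ø/.

o, œ, ø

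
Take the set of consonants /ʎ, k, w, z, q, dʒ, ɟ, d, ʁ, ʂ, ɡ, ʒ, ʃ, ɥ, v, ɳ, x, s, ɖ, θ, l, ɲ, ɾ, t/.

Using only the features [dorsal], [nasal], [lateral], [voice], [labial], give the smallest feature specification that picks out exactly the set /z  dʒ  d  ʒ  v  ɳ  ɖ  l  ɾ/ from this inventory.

Every target segment is [+voice], [−dorsal]; each remaining inventory member fails at least one of these. Each conjunct is needed — [−dorsal] alone would also admit /ʂ, ʃ, s, θ, …/; [+voice] alone would also admit /ʎ, w, ɟ, ʁ, …/ — and no other single listed feature has exactly this extension, so two is the minimum.

[+voice, −dorsal]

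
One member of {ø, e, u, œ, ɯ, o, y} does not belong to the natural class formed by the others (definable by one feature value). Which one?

œ

/e, o, u, ɯ, y, ø/ are all [+tense], but /œ/ (mid front rounded lax vowel) is [−tense]. No other single segment can be removed to leave a set sharing one feature value that the removed segment lacks, so /œ/ is the odd one out.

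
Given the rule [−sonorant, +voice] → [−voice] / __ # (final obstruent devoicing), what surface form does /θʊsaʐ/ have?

Only the final segment /ʐ/ is both word-final and matches the structural description. It is a voiced retroflex fricative, so [−sonorant, +voice] holds; changing it to [−voice] with all other features held fixed yields /ʂ/ (voiceless retroflex fricative). No other segment meets both the structural description and the environment, so the output is [θʊsaʂ].

[θʊsaʂ]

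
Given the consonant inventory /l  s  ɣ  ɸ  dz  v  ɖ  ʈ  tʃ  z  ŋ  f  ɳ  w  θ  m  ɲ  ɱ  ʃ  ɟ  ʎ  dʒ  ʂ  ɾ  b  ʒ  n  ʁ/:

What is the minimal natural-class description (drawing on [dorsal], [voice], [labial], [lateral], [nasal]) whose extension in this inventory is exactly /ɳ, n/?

Every target segment is [+nasal], [−labial], [−dorsal]; each remaining inventory member fails at least one of these. Each conjunct is needed — [−labial, −dorsal] alone would also admit /l, s, dz, ɖ, …/; [+nasal, −dorsal] alone would also admit /m, ɱ/; [+nasal, −labial] alone would also admit /ŋ, ɲ/ — and no other combination of two listed features has exactly this extension, so three is the minimum.

[+nasal, −labial, −dorsal]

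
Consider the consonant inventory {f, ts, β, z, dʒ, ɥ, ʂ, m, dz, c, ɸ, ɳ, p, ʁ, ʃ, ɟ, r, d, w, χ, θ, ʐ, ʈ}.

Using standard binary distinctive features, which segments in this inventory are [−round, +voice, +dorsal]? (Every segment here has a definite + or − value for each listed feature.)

ʁ, ɟ

Checking each segment against [−round], [+voice], [+dorsal]: /ʁ/ (voiced uvular fricative), /ɟ/ (voiced palatal stop) satisfy every feature; every other segment in the inventory fails at least one.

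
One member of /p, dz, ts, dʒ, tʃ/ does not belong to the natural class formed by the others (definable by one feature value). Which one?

p

The remaining segments after removing /p/ share [+delayed release]; /p/ (voiceless bilabial stop) is [-delayed release]. For every other candidate removal, the leftover set fails to share any single feature value that the removed segment lacks.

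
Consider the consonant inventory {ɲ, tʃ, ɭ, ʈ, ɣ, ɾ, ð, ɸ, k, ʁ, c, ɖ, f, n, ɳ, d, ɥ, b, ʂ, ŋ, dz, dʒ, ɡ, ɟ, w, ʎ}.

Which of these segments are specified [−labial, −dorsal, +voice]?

Checking each segment against [−labial], [−dorsal], [+voice]: /ɭ/ (retroflex lateral approximant), /ɾ/ (alveolar tap), /ð/ (voiced dental fricative), /ɖ/ (voiced retroflex stop), /n/ (alveolar nasal), /ɳ/ (retroflex nasal), among others, satisfy every feature; every other segment in the inventory fails at least one.

ɭ, ɾ, ð, ɖ, n, ɳ, d, dz, dʒ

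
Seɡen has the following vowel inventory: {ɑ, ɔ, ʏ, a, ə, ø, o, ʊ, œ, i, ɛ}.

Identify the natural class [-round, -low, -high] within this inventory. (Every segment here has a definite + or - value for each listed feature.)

Checking each segment against [-round], [-low], [-high]: /ə/ (mid central vowel (schwa)), /ɛ/ (mid front unrounded lax vowel) satisfy every feature; every other segment in the inventory fails at least one.

ə, ɛ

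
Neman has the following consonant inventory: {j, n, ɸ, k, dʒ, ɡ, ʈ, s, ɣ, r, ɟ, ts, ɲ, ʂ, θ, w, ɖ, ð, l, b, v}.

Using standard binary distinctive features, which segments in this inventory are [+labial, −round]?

ɸ, b, v

Eliminate segments failing any feature: /j, n, k, dʒ, ɡ, ʈ, s, ɣ, r, ɟ, ts, ɲ, ʂ, θ, ɖ, ð, l/ are [−labial]; /w/ is [+round]. The remaining /ɸ, b, v/ satisfy [+labial], [−round].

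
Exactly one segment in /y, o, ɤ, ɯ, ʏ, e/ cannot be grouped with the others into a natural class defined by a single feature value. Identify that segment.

ʏ

[tense] groups all but one: /y, e, ɯ, ɤ, o/ share [+tense] while /ʏ/ (high front rounded lax vowel) alone is [−tense]. Removing any other segment would not leave a single-feature class that excludes it.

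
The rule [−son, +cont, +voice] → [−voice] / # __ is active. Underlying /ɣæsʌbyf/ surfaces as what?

The only segment in the rule's environment that also matches [−son, +cont, +voice] is /ɣ/. Applying [−voice] turns the voiced velar fricative into /x/ (voiceless velar fricative), giving [xæsʌbyf].

[xæsʌbyf]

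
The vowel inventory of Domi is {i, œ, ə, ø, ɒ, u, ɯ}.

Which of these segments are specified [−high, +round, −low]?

œ, ø

Eliminate segments failing any feature: /i, u, ɯ/ are [+high]; /ə/ is [−round]; /ɒ/ is [+low]. The remaining /œ, ø/ satisfy [−high], [+round], [−low].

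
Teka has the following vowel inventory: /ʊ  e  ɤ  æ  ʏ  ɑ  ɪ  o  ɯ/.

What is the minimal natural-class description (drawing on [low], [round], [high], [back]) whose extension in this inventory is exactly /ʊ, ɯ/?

[+high, +back]

/ʊ, ɯ/ are all [+high], [+back], and no other segment in the inventory matches both values. Dropping any one of them over-generates: [+back] alone would also admit /ɤ, ɑ, o/; [+high] alone would also admit /ʏ, ɪ/. No other single listed feature picks out exactly this set either, so fewer than two features will not do.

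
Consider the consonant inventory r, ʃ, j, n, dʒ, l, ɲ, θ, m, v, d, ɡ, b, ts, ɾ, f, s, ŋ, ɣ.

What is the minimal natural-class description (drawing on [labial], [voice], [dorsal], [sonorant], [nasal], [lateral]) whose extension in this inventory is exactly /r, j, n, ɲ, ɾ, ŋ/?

Every target segment is [+sonorant], [-lateral], [-labial]; each remaining inventory member fails at least one of these. Each conjunct is needed — [-lateral, -labial] alone would also admit /ʃ, dʒ, θ, d, …/; [+sonorant, -labial] alone would also admit /l/; [+sonorant, -lateral] alone would also admit /m/ — and no other combination of two listed features has exactly this extension, so three is the minimum.

[+sonorant, -lateral, -labial]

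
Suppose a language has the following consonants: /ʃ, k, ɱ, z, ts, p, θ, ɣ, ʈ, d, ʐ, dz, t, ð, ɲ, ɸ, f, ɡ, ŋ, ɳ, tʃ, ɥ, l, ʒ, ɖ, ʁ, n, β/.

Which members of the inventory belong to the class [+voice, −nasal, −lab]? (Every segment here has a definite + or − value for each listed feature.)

Checking each segment against [+voice], [−nasal], [−labial]: /z/ (voiced alveolar fricative), /ɣ/ (voiced velar fricative), /d/ (voiced alveolar stop), /ʐ/ (voiced retroflex fricative), /dz/ (voiced alveolar affricate), /ð/ (voiced dental fricative), among others, satisfy every feature; every other segment in the inventory fails at least one.

z, ɣ, d, ʐ, dz, ð, ɡ, l, ʒ, ɖ, ʁ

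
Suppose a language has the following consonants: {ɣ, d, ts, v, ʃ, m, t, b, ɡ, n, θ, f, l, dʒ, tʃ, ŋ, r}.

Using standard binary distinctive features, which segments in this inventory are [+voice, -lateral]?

ɣ, d, v, m, b, ɡ, n, dʒ, ŋ, r

Eliminate segments failing any feature: /ts, ʃ, t, θ, f, tʃ/ are [-voice]; /l/ is [+lateral]. The remaining /ɣ, d, v, m, b, ɡ, n, dʒ, ŋ, r/ satisfy [+voice], [-lateral].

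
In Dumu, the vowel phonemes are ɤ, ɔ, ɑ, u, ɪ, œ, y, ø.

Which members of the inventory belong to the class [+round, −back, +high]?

y

Eliminate segments failing any feature: /ɤ, ɑ, ɪ/ are [−round]; /ɔ, u/ are [+back]; /œ, ø/ are [−high]. The remaining /y/ satisfy [+round], [−back], [+high].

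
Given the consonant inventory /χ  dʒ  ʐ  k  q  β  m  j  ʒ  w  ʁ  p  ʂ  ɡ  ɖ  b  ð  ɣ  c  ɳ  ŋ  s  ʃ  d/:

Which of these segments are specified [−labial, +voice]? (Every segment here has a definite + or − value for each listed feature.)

dʒ, ʐ, j, ʒ, ʁ, ɡ, ɖ, ð, ɣ, ɳ, ŋ, d

Checking each segment against [−labial], [+voice]: /dʒ/ (voiced postalveolar affricate), /ʐ/ (voiced retroflex fricative), /j/ (palatal glide), /ʒ/ (voiced postalveolar fricative), /ʁ/ (voiced uvular fricative), /ɡ/ (voiced velar stop), among others, satisfy every feature; every other segment in the inventory fails at least one.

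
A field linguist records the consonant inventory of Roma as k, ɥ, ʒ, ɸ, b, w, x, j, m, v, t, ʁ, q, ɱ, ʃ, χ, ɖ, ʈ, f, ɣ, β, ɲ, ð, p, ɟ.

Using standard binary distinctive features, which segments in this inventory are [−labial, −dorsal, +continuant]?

Checking each segment against [−labial], [−dorsal], [+continuant]: /ʒ/ (voiced postalveolar fricative), /ʃ/ (voiceless postalveolar fricative), /ð/ (voiced dental fricative) satisfy every feature; every other segment in the inventory fails at least one.

ʒ, ʃ, ð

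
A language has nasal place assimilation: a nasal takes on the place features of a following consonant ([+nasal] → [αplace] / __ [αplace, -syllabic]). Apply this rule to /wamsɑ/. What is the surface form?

/m/ sits before the [+coronal] consonant /s/, so it takes on [+coronal] and surfaces as /n/. The rest of the form is unaffected: [wansɑ].

[wansɑ]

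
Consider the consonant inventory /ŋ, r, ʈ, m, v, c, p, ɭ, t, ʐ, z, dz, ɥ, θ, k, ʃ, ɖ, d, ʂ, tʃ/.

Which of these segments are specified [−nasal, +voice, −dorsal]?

The [−nasal] segments are /r, ʈ, v, c, p, ɭ, t, ʐ, z, dz, ɥ, θ, k, ʃ, ɖ, d, ʂ, tʃ/.
Within that set, [+voice] gives /r, v, ɭ, ʐ, z, dz, ɥ, ɖ, d/.
Of those, [−dorsal] leaves /r, v, ɭ, ʐ, z, dz, ɖ, d/.

r, v, ɭ, ʐ, z, dz, ɖ, d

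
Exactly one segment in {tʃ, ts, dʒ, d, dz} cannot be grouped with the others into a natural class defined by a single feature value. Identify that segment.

/dz, ts, dʒ, tʃ/ are all [+delayed release], but /d/ (voiced alveolar stop) is [-delayed release]. No other single segment can be removed to leave a set sharing one feature value that the removed segment lacks, so /d/ is the odd one out.

d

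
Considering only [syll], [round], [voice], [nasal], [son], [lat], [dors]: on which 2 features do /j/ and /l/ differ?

[lateral], [dorsal]

/j/ (palatal glide) and /l/ (alveolar lateral approximant) agree on [−syllabic], [−round], [+voice], [−nasal], [+sonorant]. They differ on [lateral] (/j/ [−], /l/ [+]), [dorsal] (/j/ [+], /l/ [−]).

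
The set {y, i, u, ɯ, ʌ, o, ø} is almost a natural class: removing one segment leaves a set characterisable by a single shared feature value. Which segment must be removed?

ʌ

The remaining segments after removing /ʌ/ share [+tense]; /ʌ/ (mid back unrounded lax vowel) is [−tense]. For every other candidate removal, the leftover set fails to share any single feature value that the removed segment lacks.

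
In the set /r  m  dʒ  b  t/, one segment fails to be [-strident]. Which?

Every segment except /dʒ/ is [-strident]. /dʒ/ (voiced postalveolar affricate) is [+strident], so it is the exception.

dʒ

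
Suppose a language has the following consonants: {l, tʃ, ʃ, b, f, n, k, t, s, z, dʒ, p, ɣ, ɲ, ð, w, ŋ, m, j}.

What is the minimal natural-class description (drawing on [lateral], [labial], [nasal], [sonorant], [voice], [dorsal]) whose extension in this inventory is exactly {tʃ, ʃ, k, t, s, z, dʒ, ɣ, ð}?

[−sonorant, −labial]

Every target segment is [−sonorant], [−labial]; each remaining inventory member fails at least one of these. Each conjunct is needed — [−labial] alone would also admit /l, n, ɲ, ŋ, …/; [−sonorant] alone would also admit /b, f, p/ — and no other single listed feature has exactly this extension, so two is the minimum.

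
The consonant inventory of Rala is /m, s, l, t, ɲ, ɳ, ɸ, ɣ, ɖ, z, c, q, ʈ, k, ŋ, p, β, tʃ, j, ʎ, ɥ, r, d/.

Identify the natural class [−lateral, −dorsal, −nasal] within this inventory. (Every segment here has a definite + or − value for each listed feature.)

Among the inventory, the [−lateral] segments are /m, s, t, ɲ, ɳ, ɸ, ɣ, ɖ, z, c, q, ʈ, k, ŋ, p, β, tʃ, j, ɥ, r, d/.
Among these, [−dorsal] gives /m, s, t, ɳ, ɸ, ɖ, z, ʈ, p, β, tʃ, r, d/.
Among these, [−nasal] leaves /s, t, ɸ, ɖ, z, ʈ, p, β, tʃ, r, d/.

s, t, ɸ, ɖ, z, ʈ, p, β, tʃ, r, d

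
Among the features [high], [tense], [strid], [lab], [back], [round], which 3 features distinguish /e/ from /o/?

[labial], [round], [back]

/e/ (mid front unrounded tense vowel) and /o/ (mid back rounded tense vowel) agree on [-high], [+tense], [-strident]. They differ on [labial] (/e/ [-], /o/ [+]), [round] (/e/ [-], /o/ [+]), [back] (/e/ [-], /o/ [+]).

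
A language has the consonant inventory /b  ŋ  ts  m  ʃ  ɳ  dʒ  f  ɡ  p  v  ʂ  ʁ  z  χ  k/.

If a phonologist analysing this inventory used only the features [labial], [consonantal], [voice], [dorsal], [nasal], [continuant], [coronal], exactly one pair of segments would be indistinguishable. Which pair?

/ʂ/ (voiceless retroflex fricative) and /ʃ/ (voiceless postalveolar fricative) are both [−labial], [+consonantal], [−voice], [−dorsal], [−nasal], [+continuant], [+coronal], so none of the listed features separates them. (They do differ in [distributed], which is not among the given features.) Every other pair in the inventory differs on at least one listed feature.

ʂ, ʃ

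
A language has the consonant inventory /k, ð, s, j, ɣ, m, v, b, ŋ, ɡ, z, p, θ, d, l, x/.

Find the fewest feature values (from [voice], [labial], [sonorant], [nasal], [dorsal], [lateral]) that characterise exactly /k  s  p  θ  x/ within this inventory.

Every target segment is [-voice] and no other inventory member is, so one feature is enough.

[-voice]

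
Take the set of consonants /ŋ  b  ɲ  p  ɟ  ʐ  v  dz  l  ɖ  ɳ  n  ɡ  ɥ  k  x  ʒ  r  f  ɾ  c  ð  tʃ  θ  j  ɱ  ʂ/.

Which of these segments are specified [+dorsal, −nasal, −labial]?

First, the [+dorsal] segments are /ŋ, ɲ, ɟ, ɡ, ɥ, k, x, c, j/.
Intersecting with [−nasal] gives /ɟ, ɡ, ɥ, k, x, c, j/.
Within that set, [−labial] leaves /ɟ, ɡ, k, x, c, j/.

ɟ, ɡ, k, x, c, j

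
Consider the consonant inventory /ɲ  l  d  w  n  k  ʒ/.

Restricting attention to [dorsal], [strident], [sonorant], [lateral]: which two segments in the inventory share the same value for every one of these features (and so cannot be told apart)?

Both /w/ and /ɲ/ are [+dorsal], [−strident], [+sonorant], [−lateral]. Since the list omits [nasal], [continuant], [labial], [round] and [back] — which do distinguish the labial-velar glide from the palatal nasal — this pair collapses; all other pairs remain distinct.

w, ɲ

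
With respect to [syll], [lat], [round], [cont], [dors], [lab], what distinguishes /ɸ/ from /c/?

The two segments share [-syllabic], [-lateral], [-round]. The only features from the list on which they differ: /ɸ/ is [+continuant] while /c/ is [-continuant]; /ɸ/ is [+labial] while /c/ is [-labial]; /ɸ/ is [-dorsal] while /c/ is [+dorsal].

[continuant], [labial], [dorsal]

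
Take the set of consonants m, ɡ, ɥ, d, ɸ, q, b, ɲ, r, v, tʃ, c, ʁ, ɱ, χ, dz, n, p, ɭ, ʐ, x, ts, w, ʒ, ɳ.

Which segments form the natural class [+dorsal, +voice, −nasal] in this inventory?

ɡ, ɥ, ʁ, w

Eliminate segments failing any feature: /m, d, ɸ, b, r, v, tʃ, ɱ, dz, n, p, ɭ, ʐ, ts, ʒ, ɳ/ are [−dorsal]; /q, c, χ, x/ are [−voice]; /ɲ/ is [+nasal]. The remaining /ɡ, ɥ, ʁ, w/ satisfy [+dorsal], [+voice], [−nasal].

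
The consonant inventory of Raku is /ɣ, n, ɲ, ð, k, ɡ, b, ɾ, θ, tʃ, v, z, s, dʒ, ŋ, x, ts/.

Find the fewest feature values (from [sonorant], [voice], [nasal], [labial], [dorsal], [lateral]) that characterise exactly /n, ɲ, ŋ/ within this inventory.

Every target segment is [+nasal] and no other inventory member is, so one feature is enough.

[+nasal]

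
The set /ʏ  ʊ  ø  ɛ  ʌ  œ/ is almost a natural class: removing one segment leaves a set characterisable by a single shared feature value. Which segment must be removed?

The remaining segments after removing /ø/ share [−tense]; /ø/ (mid front rounded tense vowel) is [+tense]. For every other candidate removal, the leftover set fails to share any single feature value that the removed segment lacks.

ø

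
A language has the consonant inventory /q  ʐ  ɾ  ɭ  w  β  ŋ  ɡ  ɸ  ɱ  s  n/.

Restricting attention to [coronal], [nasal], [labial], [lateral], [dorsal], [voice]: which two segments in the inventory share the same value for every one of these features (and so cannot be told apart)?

Both /ʐ/ and /ɾ/ are [+coronal], [−nasal], [−labial], [−lateral], [−dorsal], [+voice]. Since the list omits [sonorant], [strident] and [anterior] — which do distinguish the voiced retroflex fricative from the alveolar tap — this pair collapses; all other pairs remain distinct.

ʐ, ɾ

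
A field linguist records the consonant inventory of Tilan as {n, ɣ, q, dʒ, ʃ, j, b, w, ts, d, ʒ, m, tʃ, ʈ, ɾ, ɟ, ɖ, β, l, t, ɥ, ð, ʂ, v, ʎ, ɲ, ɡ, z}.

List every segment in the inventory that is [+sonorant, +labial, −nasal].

First, the [+sonorant] segments are /n, j, w, m, ɾ, l, ɥ, ʎ, ɲ/.
Then [+labial] gives /w, m, ɥ/.
Of those, [−nasal] leaves /w, ɥ/.

w, ɥ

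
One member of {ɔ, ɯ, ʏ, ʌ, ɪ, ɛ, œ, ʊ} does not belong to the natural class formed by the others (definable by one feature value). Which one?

[tense] groups all but one: /ʊ, ʏ, œ, ɛ, ɪ, ʌ, ɔ/ share [−tense] while /ɯ/ (high back unrounded vowel) alone is [+tense]. Removing any other segment would not leave a single-feature class that excludes it.

ɯ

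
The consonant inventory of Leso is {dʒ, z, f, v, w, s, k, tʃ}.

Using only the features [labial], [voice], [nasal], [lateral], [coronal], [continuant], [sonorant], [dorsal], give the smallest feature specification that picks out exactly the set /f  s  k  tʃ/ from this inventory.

[-voice]

Every target segment is [-voice] and no other inventory member is, so one feature is enough.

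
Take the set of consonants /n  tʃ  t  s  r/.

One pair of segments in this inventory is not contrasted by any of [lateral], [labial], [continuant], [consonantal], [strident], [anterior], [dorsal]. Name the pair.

n, t

Both /n/ and /t/ are [-lateral], [-labial], [-continuant], [+consonantal], [-strident], [+anterior], [-dorsal]. Since the list omits [sonorant], [voice] and [nasal] — which do distinguish the alveolar nasal from the voiceless alveolar stop — this pair collapses; all other pairs remain distinct.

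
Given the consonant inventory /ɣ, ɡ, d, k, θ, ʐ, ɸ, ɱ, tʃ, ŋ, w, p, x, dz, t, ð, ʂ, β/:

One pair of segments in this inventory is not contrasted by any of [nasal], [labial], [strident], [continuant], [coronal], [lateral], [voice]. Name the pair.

Both /β/ and /w/ are [-nasal], [+labial], [-strident], [+continuant], [-coronal], [-lateral], [+voice]. Since the list omits [sonorant], [round] and [dorsal] — which do distinguish the voiced bilabial fricative from the labial-velar glide — this pair collapses; all other pairs remain distinct.

β, w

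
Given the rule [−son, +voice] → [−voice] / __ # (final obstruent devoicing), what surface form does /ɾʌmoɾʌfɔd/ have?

[ɾʌmoɾʌfɔt]

/d/ satisfies [−son, +voice] and sits in __ #. The [−voice] counterpart of the voiced alveolar stop is /t/. Other segments in /ɾʌmoɾʌfɔd/ either fail the structural description or are not in the environment, so the surface form is [ɾʌmoɾʌfɔt].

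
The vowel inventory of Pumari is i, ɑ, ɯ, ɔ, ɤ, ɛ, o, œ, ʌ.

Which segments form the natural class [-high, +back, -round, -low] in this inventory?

Eliminate segments failing any feature: /i, ɯ/ are [+high]; /ɑ/ is [+low]; /ɔ, o/ are [+round]; /ɛ, œ/ are [-back]. The remaining /ɤ, ʌ/ satisfy [-high], [+back], [-round], [-low].

ɤ, ʌ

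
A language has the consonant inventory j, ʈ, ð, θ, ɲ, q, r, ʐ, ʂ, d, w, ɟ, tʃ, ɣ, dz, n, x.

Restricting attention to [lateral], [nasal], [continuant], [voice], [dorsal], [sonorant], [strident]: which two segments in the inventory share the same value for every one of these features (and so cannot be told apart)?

w, j

/w/ (labial-velar glide) and /j/ (palatal glide) are both [−lateral], [−nasal], [+continuant], [+voice], [+dorsal], [+sonorant], [−strident], so none of the listed features separates them. (They do differ in [labial], [round] and [back], which are not among the given features.) Every other pair in the inventory differs on at least one listed feature.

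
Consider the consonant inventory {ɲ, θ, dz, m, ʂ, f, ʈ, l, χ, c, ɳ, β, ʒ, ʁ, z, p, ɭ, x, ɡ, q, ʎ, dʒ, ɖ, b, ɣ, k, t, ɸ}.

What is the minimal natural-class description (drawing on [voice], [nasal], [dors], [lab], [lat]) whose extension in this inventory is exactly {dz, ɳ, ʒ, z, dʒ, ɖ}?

/dz, ɳ, ʒ, z, dʒ, ɖ/ are all [+voice], [−lateral], [−labial], [−dorsal], and no other segment in the inventory matches all four values. Dropping any one of them over-generates: [−lateral, −labial, −dorsal] alone would also admit /θ, ʂ, ʈ, t/; [+voice, −labial, −dorsal] alone would also admit /l, ɭ/; [+voice, −lateral, −dorsal] alone would also admit /m, β, b/; [+voice, −lateral, −labial] alone would also admit /ɲ, ʁ, ɡ, ɣ/. No other combination of three listed features picks out exactly this set either, so fewer than four features will not do.

[+voice, −lat, −lab, −dors]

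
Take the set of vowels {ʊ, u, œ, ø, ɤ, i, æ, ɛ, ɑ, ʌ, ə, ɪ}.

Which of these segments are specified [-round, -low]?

ɤ, i, ɛ, ʌ, ə, ɪ

Checking each segment against [-round], [-low]: /ɤ/ (mid back unrounded tense vowel), /i/ (high front unrounded tense vowel), /ɛ/ (mid front unrounded lax vowel), /ʌ/ (mid back unrounded lax vowel), /ə/ (mid central vowel (schwa)), /ɪ/ (high front unrounded lax vowel) satisfy every feature; every other segment in the inventory fails at least one.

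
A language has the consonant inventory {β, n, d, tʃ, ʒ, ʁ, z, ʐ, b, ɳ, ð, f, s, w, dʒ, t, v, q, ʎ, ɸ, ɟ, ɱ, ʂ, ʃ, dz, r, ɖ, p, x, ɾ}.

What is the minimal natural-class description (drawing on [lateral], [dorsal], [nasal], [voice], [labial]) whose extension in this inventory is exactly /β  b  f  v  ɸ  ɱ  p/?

[+labial, −dorsal]

Every target segment is [+labial], [−dorsal]; each remaining inventory member fails at least one of these. Each conjunct is needed — [−dorsal] alone would also admit /n, d, tʃ, ʒ, …/; [+labial] alone would also admit /w/ — and no other single listed feature has exactly this extension, so two is the minimum.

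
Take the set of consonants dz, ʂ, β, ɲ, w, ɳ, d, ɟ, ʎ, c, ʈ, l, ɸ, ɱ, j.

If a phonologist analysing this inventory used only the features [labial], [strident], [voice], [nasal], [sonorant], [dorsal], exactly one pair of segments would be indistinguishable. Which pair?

j, ʎ

On the given features, /j/ and /ʎ/ have an identical profile: [-labial], [-strident], [+voice], [-nasal], [+sonorant], [+dorsal]. No other two segments in the inventory coincide on all 6 features. (They do differ in [lateral], which is not among the given features.)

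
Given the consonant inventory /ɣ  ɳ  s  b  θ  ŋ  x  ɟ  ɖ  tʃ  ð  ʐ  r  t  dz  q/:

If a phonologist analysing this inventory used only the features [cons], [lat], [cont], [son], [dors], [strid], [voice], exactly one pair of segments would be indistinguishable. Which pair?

b, ɖ

On the given features, /b/ and /ɖ/ have an identical profile: [+consonantal], [-lateral], [-continuant], [-sonorant], [-dorsal], [-strident], [+voice]. No other two segments in the inventory coincide on all 7 features. (They do differ in [labial] and [coronal], which are not among the given features.)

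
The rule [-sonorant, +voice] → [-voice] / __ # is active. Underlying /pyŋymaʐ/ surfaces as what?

[pyŋymaʂ]

/ʐ/ satisfies [-sonorant, +voice] and sits in __ #. The [-voice] counterpart of the voiced retroflex fricative is /ʂ/. Other segments in /pyŋymaʐ/ either fail the structural description or are not in the environment, so the surface form is [pyŋymaʂ].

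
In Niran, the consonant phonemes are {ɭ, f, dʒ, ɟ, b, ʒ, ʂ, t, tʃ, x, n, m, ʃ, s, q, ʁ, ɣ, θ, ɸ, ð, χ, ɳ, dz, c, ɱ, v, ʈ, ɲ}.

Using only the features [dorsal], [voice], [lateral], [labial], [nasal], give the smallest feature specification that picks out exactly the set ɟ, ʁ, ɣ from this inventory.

[+voice, -nasal, +dorsal]

Every target segment is [+voice], [-nasal], [+dorsal]; each remaining inventory member fails at least one of these. Each conjunct is needed — [-nasal, +dorsal] alone would also admit /x, q, χ, c/; [+voice, +dorsal] alone would also admit /ɲ/; [+voice, -nasal] alone would also admit /ɭ, dʒ, b, ʒ, …/ — and no other combination of two listed features has exactly this extension, so three is the minimum.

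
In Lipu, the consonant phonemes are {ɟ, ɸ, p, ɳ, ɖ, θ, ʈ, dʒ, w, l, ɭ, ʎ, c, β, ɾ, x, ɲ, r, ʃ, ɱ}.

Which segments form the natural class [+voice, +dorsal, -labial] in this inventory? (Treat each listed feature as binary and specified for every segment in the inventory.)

The [+voice] segments are /ɟ, ɳ, ɖ, dʒ, w, l, ɭ, ʎ, β, ɾ, ɲ, r, ɱ/.
Then [+dorsal] gives /ɟ, w, ʎ, ɲ/.
Intersecting with [-labial] leaves /ɟ, ʎ, ɲ/.

ɟ, ʎ, ɲ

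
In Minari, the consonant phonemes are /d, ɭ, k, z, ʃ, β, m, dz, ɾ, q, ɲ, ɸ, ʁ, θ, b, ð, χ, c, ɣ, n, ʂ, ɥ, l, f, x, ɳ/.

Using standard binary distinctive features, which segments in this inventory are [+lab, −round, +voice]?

The [+labial] segments are /β, m, ɸ, b, ɥ, f/.
Within that set, [−round] gives /β, m, ɸ, b, f/.
Intersecting with [+voice] leaves /β, m, b/.

β, m, b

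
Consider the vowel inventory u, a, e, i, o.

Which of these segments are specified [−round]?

a, e, i

The feature [round] marks segments produced with lip rounding. In this inventory /a, e, i/ lack that property, so they are [−round]; /u, o/ are [+round].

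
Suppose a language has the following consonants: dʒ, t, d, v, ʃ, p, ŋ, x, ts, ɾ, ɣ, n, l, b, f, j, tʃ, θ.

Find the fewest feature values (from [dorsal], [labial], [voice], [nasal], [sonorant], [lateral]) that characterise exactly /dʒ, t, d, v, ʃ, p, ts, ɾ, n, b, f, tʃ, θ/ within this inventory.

/dʒ, t, d, v, ʃ, p, ts, ɾ, n, b, f, tʃ, θ/ are all [−lateral], [−dorsal], and no other segment in the inventory matches both values. Dropping any one of them over-generates: [−dorsal] alone would also admit /l/; [−lateral] alone would also admit /ŋ, x, ɣ, j/. No other single listed feature picks out exactly this set either, so fewer than two features will not do.

[−lateral, −dorsal]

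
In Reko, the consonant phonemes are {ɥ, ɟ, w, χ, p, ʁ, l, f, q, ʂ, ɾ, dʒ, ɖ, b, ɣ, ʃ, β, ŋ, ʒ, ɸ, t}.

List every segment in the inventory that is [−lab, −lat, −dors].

ʂ, ɾ, dʒ, ɖ, ʃ, ʒ, t

Among the inventory, the [−labial] segments are /ɟ, χ, ʁ, l, q, ʂ, ɾ, dʒ, ɖ, ɣ, ʃ, ŋ, ʒ, t/.
Among these, [−lateral] gives /ɟ, χ, ʁ, q, ʂ, ɾ, dʒ, ɖ, ɣ, ʃ, ŋ, ʒ, t/.
Then [−dorsal] leaves /ʂ, ɾ, dʒ, ɖ, ʃ, ʒ, t/.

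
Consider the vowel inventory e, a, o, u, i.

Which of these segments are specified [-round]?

e, a, i

The feature [round] marks segments produced with lip rounding. In this inventory /e, a, i/ lack that property, so they are [-round]; /o, u/ are [+round].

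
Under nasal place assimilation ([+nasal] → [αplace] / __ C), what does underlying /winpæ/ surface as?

/n/ sits before the [+labial] consonant /p/, so it takes on [+labial] and surfaces as /m/. The rest of the form is unaffected: [wimpæ].

[wimpæ]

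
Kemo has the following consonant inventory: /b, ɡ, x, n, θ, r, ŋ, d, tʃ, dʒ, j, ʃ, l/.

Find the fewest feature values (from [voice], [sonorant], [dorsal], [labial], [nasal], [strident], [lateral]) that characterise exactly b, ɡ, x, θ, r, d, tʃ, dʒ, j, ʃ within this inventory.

The class [−nasal], [−lateral] has exactly /b, ɡ, x, θ, r, d, tʃ, dʒ, j, ʃ/ as its extension in this inventory. No smaller conjunction from the listed features achieves this: [−lateral] alone would also admit /n, ŋ/; [−nasal] alone would also admit /l/; and checking the remaining single features turns up none with this extension.

[−nasal, −lateral]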